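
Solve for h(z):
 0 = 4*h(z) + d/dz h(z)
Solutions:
 h(z) = C1*exp(-4*z)


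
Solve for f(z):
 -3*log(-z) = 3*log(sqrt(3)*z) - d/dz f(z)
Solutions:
 f(z) = C1 + 6*z*log(z) + z*(-6 + 3*log(3)/2 + 3*I*pi)


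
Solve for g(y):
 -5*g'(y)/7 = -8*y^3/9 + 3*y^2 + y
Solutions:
 g(y) = C1 + 14*y^4/45 - 7*y^3/5 - 7*y^2/10


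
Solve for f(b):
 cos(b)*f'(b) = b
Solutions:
 f(b) = C1 + Integral(b/cos(b), b)


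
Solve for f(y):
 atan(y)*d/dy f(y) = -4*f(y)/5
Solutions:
 f(y) = C1*exp(-4*Integral(1/atan(y), y)/5)


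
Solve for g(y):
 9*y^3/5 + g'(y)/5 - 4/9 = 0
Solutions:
 g(y) = C1 - 9*y^4/4 + 20*y/9


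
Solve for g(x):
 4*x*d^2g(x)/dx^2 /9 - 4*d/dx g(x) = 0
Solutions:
 g(x) = C1 + C2*x^10


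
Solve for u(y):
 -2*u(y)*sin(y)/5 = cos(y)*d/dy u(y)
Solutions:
 u(y) = C1*cos(y)^(2/5)


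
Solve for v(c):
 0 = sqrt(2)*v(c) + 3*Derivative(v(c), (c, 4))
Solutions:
 v(c) = (C1*sin(2^(5/8)*3^(3/4)*c/6) + C2*cos(2^(5/8)*3^(3/4)*c/6))*exp(-2^(5/8)*3^(3/4)*c/6) + (C3*sin(2^(5/8)*3^(3/4)*c/6) + C4*cos(2^(5/8)*3^(3/4)*c/6))*exp(2^(5/8)*3^(3/4)*c/6)


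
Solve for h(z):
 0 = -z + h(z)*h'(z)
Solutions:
 h(z) = -sqrt(C1 + z^2)
 h(z) = sqrt(C1 + z^2)


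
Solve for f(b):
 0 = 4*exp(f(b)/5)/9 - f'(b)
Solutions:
 f(b) = 5*log(-1/(C1 + 4*b)) + 5*log(45)


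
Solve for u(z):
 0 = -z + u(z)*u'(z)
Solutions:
 u(z) = -sqrt(C1 + z^2)
 u(z) = sqrt(C1 + z^2)


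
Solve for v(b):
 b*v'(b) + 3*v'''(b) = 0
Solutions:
 v(b) = C1 + Integral(C2*airyai(-3^(2/3)*b/3) + C3*airybi(-3^(2/3)*b/3), b)


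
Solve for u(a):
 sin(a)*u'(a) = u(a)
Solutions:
 u(a) = C1*sqrt(cos(a) - 1)/sqrt(cos(a) + 1)


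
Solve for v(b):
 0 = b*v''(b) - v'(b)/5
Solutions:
 v(b) = C1 + C2*b^(6/5)


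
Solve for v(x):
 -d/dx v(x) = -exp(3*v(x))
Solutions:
 v(x) = log(-1/(C1 + 3*x))/3
 v(x) = log((-1/(C1 + x))^(1/3)*(-3^(2/3) - 3*3^(1/6)*I)/6)
 v(x) = log((-1/(C1 + x))^(1/3)*(-3^(2/3) + 3*3^(1/6)*I)/6)


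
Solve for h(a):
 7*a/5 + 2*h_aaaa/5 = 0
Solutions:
 h(a) = C1 + C2*a + C3*a^2 + C4*a^3 - 7*a^5/240


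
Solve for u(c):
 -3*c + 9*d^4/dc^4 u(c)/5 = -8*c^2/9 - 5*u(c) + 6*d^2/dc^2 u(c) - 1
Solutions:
 u(c) = -8*c^2/45 + 3*c/5 + (C1 + C2*c)*exp(-sqrt(15)*c/3) + (C3 + C4*c)*exp(sqrt(15)*c/3) - 47/75


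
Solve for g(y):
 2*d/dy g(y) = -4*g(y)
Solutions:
 g(y) = C1*exp(-2*y)


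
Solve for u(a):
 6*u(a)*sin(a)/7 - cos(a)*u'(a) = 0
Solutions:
 u(a) = C1/cos(a)^(6/7)


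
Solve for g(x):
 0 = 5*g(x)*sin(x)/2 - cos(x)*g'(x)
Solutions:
 g(x) = C1/cos(x)^(5/2)


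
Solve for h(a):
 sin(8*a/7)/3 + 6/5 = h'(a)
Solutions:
 h(a) = C1 + 6*a/5 - 7*cos(8*a/7)/24


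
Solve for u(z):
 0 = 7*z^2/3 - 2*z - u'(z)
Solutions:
 u(z) = C1 + 7*z^3/9 - z^2


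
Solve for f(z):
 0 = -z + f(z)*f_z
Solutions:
 f(z) = -sqrt(C1 + z^2)
 f(z) = sqrt(C1 + z^2)


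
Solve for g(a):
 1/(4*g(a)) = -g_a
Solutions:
 g(a) = -sqrt(C1 - 2*a)/2
 g(a) = sqrt(C1 - 2*a)/2


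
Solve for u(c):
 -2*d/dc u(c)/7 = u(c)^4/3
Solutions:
 u(c) = 2^(1/3)*(1/(C1 + 7*c))^(1/3)
 u(c) = 2^(1/3)*(-1 - sqrt(3)*I)*(1/(C1 + 7*c))^(1/3)/2
 u(c) = 2^(1/3)*(-1 + sqrt(3)*I)*(1/(C1 + 7*c))^(1/3)/2


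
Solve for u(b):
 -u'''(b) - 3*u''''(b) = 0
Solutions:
 u(b) = C1 + C2*b + C3*b^2 + C4*exp(-b/3)


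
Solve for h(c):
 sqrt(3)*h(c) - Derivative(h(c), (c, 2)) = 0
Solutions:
 h(c) = C1*exp(-3^(1/4)*c) + C2*exp(3^(1/4)*c)


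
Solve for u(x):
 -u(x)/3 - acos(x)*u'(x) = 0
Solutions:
 u(x) = C1*exp(-Integral(1/acos(x), x)/3)


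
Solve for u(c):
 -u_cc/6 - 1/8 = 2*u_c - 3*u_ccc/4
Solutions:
 u(c) = C1 + C2*exp(c*(1 - sqrt(217))/9) + C3*exp(c*(1 + sqrt(217))/9) - c/16


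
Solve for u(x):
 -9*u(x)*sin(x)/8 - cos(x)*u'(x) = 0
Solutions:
 u(x) = C1*cos(x)^(9/8)


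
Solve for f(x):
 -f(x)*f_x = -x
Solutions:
 f(x) = -sqrt(C1 + x^2)
 f(x) = sqrt(C1 + x^2)


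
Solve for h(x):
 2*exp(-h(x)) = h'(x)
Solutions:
 h(x) = log(C1 + 2*x)


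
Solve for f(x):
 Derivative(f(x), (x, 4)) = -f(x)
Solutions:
 f(x) = (C1*sin(sqrt(2)*x/2) + C2*cos(sqrt(2)*x/2))*exp(-sqrt(2)*x/2) + (C3*sin(sqrt(2)*x/2) + C4*cos(sqrt(2)*x/2))*exp(sqrt(2)*x/2)


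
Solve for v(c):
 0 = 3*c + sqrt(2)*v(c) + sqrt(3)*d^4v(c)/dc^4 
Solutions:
 v(c) = -3*sqrt(2)*c/2 + (C1*sin(2^(5/8)*3^(7/8)*c/6) + C2*cos(2^(5/8)*3^(7/8)*c/6))*exp(-2^(5/8)*3^(7/8)*c/6) + (C3*sin(2^(5/8)*3^(7/8)*c/6) + C4*cos(2^(5/8)*3^(7/8)*c/6))*exp(2^(5/8)*3^(7/8)*c/6)


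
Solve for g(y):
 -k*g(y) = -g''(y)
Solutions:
 g(y) = C1*exp(-sqrt(k)*y) + C2*exp(sqrt(k)*y)


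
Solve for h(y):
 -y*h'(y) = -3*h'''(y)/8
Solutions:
 h(y) = C1 + Integral(C2*airyai(2*3^(2/3)*y/3) + C3*airybi(2*3^(2/3)*y/3), y)


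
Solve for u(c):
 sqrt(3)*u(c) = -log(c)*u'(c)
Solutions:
 u(c) = C1*exp(-sqrt(3)*li(c))


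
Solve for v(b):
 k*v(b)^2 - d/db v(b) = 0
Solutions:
 v(b) = -1/(C1 + b*k)


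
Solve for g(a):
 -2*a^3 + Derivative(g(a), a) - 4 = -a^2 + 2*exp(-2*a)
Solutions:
 g(a) = C1 + a^4/2 - a^3/3 + 4*a - exp(-2*a)


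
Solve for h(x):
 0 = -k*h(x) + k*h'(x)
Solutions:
 h(x) = C1*exp(x)


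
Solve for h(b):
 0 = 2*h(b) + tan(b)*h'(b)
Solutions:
 h(b) = C1/sin(b)^2


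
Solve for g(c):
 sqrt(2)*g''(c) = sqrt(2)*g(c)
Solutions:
 g(c) = C1*exp(-c) + C2*exp(c)


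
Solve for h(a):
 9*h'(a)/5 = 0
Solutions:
 h(a) = C1


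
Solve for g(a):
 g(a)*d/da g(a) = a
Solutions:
 g(a) = -sqrt(C1 + a^2)
 g(a) = sqrt(C1 + a^2)


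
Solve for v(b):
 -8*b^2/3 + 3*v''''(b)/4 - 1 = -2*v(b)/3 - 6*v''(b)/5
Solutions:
 v(b) = 4*b^2 + (C1*sin(2^(3/4)*sqrt(3)*b*cos(atan(sqrt(14)/6)/2)/3) + C2*cos(2^(3/4)*sqrt(3)*b*cos(atan(sqrt(14)/6)/2)/3))*exp(-2^(3/4)*sqrt(3)*b*sin(atan(sqrt(14)/6)/2)/3) + (C3*sin(2^(3/4)*sqrt(3)*b*cos(atan(sqrt(14)/6)/2)/3) + C4*cos(2^(3/4)*sqrt(3)*b*cos(atan(sqrt(14)/6)/2)/3))*exp(2^(3/4)*sqrt(3)*b*sin(atan(sqrt(14)/6)/2)/3) - 129/10


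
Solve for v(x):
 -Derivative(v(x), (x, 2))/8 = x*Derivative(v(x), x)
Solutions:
 v(x) = C1 + C2*erf(2*x)


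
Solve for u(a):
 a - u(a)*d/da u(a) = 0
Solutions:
 u(a) = -sqrt(C1 + a^2)
 u(a) = sqrt(C1 + a^2)


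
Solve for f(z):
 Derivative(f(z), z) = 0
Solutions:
 f(z) = C1


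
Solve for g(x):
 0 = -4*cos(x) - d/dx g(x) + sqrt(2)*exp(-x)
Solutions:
 g(x) = C1 - 4*sin(x) - sqrt(2)*exp(-x)


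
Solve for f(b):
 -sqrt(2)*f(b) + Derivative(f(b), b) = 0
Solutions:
 f(b) = C1*exp(sqrt(2)*b)


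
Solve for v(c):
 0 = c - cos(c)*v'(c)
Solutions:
 v(c) = C1 + Integral(c/cos(c), c)


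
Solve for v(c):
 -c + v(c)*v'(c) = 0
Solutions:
 v(c) = -sqrt(C1 + c^2)
 v(c) = sqrt(C1 + c^2)


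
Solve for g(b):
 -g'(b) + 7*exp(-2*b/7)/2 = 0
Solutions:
 g(b) = C1 - 49*exp(-2*b/7)/4


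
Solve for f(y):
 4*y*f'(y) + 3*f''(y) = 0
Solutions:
 f(y) = C1 + C2*erf(sqrt(6)*y/3)


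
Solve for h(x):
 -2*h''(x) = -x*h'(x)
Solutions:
 h(x) = C1 + C2*erfi(x/2)


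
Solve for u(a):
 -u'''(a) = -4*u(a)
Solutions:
 u(a) = C3*exp(2^(2/3)*a) + (C1*sin(2^(2/3)*sqrt(3)*a/2) + C2*cos(2^(2/3)*sqrt(3)*a/2))*exp(-2^(2/3)*a/2)


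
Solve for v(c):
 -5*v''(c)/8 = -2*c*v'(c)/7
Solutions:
 v(c) = C1 + C2*erfi(2*sqrt(70)*c/35)


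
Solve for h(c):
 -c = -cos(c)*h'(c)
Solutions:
 h(c) = C1 + Integral(c/cos(c), c)


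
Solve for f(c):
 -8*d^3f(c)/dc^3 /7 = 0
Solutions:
 f(c) = C1 + C2*c + C3*c^2


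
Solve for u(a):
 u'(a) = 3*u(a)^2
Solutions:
 u(a) = -1/(C1 + 3*a)


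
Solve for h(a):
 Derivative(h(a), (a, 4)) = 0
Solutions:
 h(a) = C1 + C2*a + C3*a^2 + C4*a^3


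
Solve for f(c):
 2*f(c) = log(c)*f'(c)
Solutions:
 f(c) = C1*exp(2*li(c))


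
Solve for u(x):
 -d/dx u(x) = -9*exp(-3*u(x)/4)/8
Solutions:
 u(x) = 4*log(C1 + 27*x/32)/3
 u(x) = 4*log((-6^(1/3) - 2^(1/3)*3^(5/6)*I)*(C1 + 9*x)^(1/3)/8)
 u(x) = 4*log((-6^(1/3) + 2^(1/3)*3^(5/6)*I)*(C1 + 9*x)^(1/3)/8)


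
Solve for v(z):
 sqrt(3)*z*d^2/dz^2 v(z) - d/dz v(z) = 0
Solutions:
 v(z) = C1 + C2*z^(sqrt(3)/3 + 1)


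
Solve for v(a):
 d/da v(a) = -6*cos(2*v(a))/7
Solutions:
 6*a/7 - log(sin(2*v(a)) - 1)/4 + log(sin(2*v(a)) + 1)/4 = C1


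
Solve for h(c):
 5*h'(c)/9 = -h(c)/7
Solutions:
 h(c) = C1*exp(-9*c/35)


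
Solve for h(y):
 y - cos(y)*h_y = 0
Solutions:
 h(y) = C1 + Integral(y/cos(y), y)


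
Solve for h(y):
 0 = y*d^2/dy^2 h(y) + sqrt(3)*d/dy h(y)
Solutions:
 h(y) = C1 + C2*y^(1 - sqrt(3))


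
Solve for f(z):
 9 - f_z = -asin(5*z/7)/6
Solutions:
 f(z) = C1 + z*asin(5*z/7)/6 + 9*z + sqrt(49 - 25*z^2)/30


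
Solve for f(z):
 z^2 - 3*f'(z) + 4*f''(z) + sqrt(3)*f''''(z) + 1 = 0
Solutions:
 f(z) = C1 + C2*exp(z*(-2^(2/3)*3^(1/6)*(27 + sqrt(256*sqrt(3) + 729))^(1/3) + 8*6^(1/3)/(27 + sqrt(256*sqrt(3) + 729))^(1/3))/12)*sin(z*(8*2^(1/3)*3^(5/6)/(27 + sqrt(256*sqrt(3) + 729))^(1/3) + 6^(2/3)*(27 + sqrt(256*sqrt(3) + 729))^(1/3))/12) + C3*exp(z*(-2^(2/3)*3^(1/6)*(27 + sqrt(256*sqrt(3) + 729))^(1/3) + 8*6^(1/3)/(27 + sqrt(256*sqrt(3) + 729))^(1/3))/12)*cos(z*(8*2^(1/3)*3^(5/6)/(27 + sqrt(256*sqrt(3) + 729))^(1/3) + 6^(2/3)*(27 + sqrt(256*sqrt(3) + 729))^(1/3))/12) + C4*exp(-z*(-2^(2/3)*3^(1/6)*(27 + sqrt(256*sqrt(3) + 729))^(1/3) + 8*6^(1/3)/(27 + sqrt(256*sqrt(3) + 729))^(1/3))/6) + z^3/9 + 4*z^2/9 + 41*z/27


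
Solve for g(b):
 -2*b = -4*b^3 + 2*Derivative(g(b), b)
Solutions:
 g(b) = C1 + b^4/2 - b^2/2


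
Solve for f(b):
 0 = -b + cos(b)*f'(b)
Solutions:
 f(b) = C1 + Integral(b/cos(b), b)


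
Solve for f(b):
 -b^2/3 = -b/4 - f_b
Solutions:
 f(b) = C1 + b^3/9 - b^2/8


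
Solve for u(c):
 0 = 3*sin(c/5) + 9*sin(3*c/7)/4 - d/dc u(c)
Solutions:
 u(c) = C1 - 15*cos(c/5) - 21*cos(3*c/7)/4


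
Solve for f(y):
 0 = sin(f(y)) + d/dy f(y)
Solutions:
 f(y) = -acos((-C1 - exp(2*y))/(C1 - exp(2*y))) + 2*pi
 f(y) = acos((-C1 - exp(2*y))/(C1 - exp(2*y)))


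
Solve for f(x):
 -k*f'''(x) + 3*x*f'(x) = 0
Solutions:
 f(x) = C1 + Integral(C2*airyai(3^(1/3)*x*(1/k)^(1/3)) + C3*airybi(3^(1/3)*x*(1/k)^(1/3)), x)


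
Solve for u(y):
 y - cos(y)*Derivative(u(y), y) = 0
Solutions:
 u(y) = C1 + Integral(y/cos(y), y)


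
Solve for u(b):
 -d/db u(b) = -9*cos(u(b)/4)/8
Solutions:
 -9*b/8 - 2*log(sin(u(b)/4) - 1) + 2*log(sin(u(b)/4) + 1) = C1


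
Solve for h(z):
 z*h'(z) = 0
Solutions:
 h(z) = C1


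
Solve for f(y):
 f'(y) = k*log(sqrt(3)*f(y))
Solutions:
 Integral(1/(2*log(_y) + log(3)), (_y, f(y))) = C1 + k*y/2


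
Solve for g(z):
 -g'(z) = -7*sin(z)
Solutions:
 g(z) = C1 - 7*cos(z)


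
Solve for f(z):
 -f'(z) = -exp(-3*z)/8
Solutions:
 f(z) = C1 - exp(-3*z)/24


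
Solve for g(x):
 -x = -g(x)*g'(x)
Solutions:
 g(x) = -sqrt(C1 + x^2)
 g(x) = sqrt(C1 + x^2)


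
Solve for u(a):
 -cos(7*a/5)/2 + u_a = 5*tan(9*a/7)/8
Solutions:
 u(a) = C1 - 35*log(cos(9*a/7))/72 + 5*sin(7*a/5)/14


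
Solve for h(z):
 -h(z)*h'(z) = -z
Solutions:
 h(z) = -sqrt(C1 + z^2)
 h(z) = sqrt(C1 + z^2)


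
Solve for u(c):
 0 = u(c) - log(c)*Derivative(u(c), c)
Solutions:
 u(c) = C1*exp(li(c))


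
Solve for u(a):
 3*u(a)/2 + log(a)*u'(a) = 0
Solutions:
 u(a) = C1*exp(-3*li(a)/2)


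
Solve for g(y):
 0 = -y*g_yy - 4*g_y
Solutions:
 g(y) = C1 + C2/y^3


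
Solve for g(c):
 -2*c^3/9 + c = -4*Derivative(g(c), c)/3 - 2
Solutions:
 g(c) = C1 + c^4/24 - 3*c^2/8 - 3*c/2


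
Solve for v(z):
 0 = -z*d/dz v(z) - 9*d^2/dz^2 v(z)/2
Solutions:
 v(z) = C1 + C2*erf(z/3)


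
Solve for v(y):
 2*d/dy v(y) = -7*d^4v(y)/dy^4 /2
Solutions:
 v(y) = C1 + C4*exp(-14^(2/3)*y/7) + (C2*sin(14^(2/3)*sqrt(3)*y/14) + C3*cos(14^(2/3)*sqrt(3)*y/14))*exp(14^(2/3)*y/14)


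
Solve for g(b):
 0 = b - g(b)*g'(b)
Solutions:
 g(b) = -sqrt(C1 + b^2)
 g(b) = sqrt(C1 + b^2)


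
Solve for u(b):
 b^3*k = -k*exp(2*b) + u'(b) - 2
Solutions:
 u(b) = C1 + b^4*k/4 + 2*b + k*exp(2*b)/2


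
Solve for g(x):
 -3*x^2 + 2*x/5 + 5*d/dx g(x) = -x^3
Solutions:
 g(x) = C1 - x^4/20 + x^3/5 - x^2/25


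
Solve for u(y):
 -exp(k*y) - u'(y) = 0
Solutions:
 u(y) = C1 - exp(k*y)/k


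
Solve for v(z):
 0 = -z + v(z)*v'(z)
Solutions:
 v(z) = -sqrt(C1 + z^2)
 v(z) = sqrt(C1 + z^2)


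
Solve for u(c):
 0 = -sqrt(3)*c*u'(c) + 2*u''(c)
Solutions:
 u(c) = C1 + C2*erfi(3^(1/4)*c/2)


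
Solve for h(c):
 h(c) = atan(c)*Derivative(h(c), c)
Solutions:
 h(c) = C1*exp(Integral(1/atan(c), c))


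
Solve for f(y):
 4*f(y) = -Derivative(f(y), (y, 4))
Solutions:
 f(y) = (C1*sin(y) + C2*cos(y))*exp(-y) + (C3*sin(y) + C4*cos(y))*exp(y)


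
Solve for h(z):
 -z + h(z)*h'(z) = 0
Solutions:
 h(z) = -sqrt(C1 + z^2)
 h(z) = sqrt(C1 + z^2)


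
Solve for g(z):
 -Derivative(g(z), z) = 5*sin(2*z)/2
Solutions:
 g(z) = C1 + 5*cos(2*z)/4


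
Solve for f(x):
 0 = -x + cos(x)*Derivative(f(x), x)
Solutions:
 f(x) = C1 + Integral(x/cos(x), x)


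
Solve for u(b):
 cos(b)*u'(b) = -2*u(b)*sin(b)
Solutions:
 u(b) = C1*cos(b)^2


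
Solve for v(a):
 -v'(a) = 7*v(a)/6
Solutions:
 v(a) = C1*exp(-7*a/6)


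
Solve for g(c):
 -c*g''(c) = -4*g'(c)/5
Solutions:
 g(c) = C1 + C2*c^(9/5)


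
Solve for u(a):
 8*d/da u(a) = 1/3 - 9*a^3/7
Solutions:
 u(a) = C1 - 9*a^4/224 + a/24


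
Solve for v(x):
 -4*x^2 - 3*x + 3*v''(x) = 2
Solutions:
 v(x) = C1 + C2*x + x^4/9 + x^3/6 + x^2/3


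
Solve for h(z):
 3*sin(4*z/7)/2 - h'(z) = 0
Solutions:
 h(z) = C1 - 21*cos(4*z/7)/8


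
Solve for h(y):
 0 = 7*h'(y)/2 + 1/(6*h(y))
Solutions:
 h(y) = -sqrt(C1 - 42*y)/21
 h(y) = sqrt(C1 - 42*y)/21


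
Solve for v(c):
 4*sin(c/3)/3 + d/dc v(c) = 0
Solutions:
 v(c) = C1 + 4*cos(c/3)


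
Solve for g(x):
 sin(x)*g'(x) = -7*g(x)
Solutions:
 g(x) = C1*sqrt(cos(x) + 1)*(cos(x)^3 + 3*cos(x)^2 + 3*cos(x) + 1)/(sqrt(cos(x) - 1)*(cos(x)^3 - 3*cos(x)^2 + 3*cos(x) - 1))


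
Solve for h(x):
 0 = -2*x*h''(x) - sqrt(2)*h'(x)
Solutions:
 h(x) = C1 + C2*x^(1 - sqrt(2)/2)


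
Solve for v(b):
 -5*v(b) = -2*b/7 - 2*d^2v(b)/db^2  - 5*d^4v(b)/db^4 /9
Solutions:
 v(b) = C1*exp(-sqrt(15)*b*sqrt(-3 + sqrt(34))/5) + C2*exp(sqrt(15)*b*sqrt(-3 + sqrt(34))/5) + C3*sin(sqrt(15)*b*sqrt(3 + sqrt(34))/5) + C4*cos(sqrt(15)*b*sqrt(3 + sqrt(34))/5) + 2*b/35


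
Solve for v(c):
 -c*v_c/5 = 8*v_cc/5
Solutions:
 v(c) = C1 + C2*erf(c/4)


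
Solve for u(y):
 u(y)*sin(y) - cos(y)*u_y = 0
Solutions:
 u(y) = C1/cos(y)


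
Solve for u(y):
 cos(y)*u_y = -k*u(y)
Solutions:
 u(y) = C1*exp(k*(log(sin(y) - 1) - log(sin(y) + 1))/2)


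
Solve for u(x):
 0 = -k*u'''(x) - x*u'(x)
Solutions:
 u(x) = C1 + Integral(C2*airyai(x*(-1/k)^(1/3)) + C3*airybi(x*(-1/k)^(1/3)), x)


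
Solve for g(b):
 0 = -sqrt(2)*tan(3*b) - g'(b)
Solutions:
 g(b) = C1 + sqrt(2)*log(cos(3*b))/3


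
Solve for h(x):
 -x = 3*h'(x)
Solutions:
 h(x) = C1 - x^2/6


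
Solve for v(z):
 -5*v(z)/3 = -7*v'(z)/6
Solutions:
 v(z) = C1*exp(10*z/7)


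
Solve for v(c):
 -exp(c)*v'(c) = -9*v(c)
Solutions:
 v(c) = C1*exp(-9*exp(-c))


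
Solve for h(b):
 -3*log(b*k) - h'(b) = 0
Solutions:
 h(b) = C1 - 3*b*log(b*k) + 3*b


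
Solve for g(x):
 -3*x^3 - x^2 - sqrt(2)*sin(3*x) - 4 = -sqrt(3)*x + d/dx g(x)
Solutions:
 g(x) = C1 - 3*x^4/4 - x^3/3 + sqrt(3)*x^2/2 - 4*x + sqrt(2)*cos(3*x)/3


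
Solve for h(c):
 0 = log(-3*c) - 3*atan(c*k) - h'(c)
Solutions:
 h(c) = C1 + c*log(-c) - c + c*log(3) - 3*Piecewise((c*atan(c*k) - log(c^2*k^2 + 1)/(2*k), Ne(k, 0)), (0, True))


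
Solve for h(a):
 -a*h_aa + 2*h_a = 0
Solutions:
 h(a) = C1 + C2*a^3


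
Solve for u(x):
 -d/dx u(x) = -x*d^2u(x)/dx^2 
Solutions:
 u(x) = C1 + C2*x^2


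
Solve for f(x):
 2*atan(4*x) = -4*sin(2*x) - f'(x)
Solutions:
 f(x) = C1 - 2*x*atan(4*x) + log(16*x^2 + 1)/4 + 2*cos(2*x)


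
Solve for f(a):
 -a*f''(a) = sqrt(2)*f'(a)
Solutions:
 f(a) = C1 + C2*a^(1 - sqrt(2))


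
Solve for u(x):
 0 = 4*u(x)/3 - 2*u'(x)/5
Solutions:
 u(x) = C1*exp(10*x/3)


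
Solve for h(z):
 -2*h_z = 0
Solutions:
 h(z) = C1


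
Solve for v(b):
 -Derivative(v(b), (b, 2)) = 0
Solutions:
 v(b) = C1 + C2*b


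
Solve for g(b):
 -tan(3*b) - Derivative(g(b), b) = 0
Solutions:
 g(b) = C1 + log(cos(3*b))/3


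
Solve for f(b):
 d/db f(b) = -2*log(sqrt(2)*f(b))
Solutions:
 Integral(1/(2*log(_y) + log(2)), (_y, f(b))) = C1 - b


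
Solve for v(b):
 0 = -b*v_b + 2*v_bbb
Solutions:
 v(b) = C1 + Integral(C2*airyai(2^(2/3)*b/2) + C3*airybi(2^(2/3)*b/2), b)


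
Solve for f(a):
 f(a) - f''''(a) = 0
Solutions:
 f(a) = C1*exp(-a) + C2*exp(a) + C3*sin(a) + C4*cos(a)


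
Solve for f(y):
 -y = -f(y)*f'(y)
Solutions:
 f(y) = -sqrt(C1 + y^2)
 f(y) = sqrt(C1 + y^2)


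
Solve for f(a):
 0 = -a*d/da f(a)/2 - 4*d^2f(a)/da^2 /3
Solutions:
 f(a) = C1 + C2*erf(sqrt(3)*a/4)


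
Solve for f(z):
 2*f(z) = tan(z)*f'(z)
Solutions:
 f(z) = C1*sin(z)^2


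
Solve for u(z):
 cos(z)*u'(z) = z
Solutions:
 u(z) = C1 + Integral(z/cos(z), z)


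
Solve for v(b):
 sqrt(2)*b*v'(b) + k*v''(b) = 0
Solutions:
 v(b) = C1 + C2*sqrt(k)*erf(2^(3/4)*b*sqrt(1/k)/2)


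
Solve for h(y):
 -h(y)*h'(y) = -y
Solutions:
 h(y) = -sqrt(C1 + y^2)
 h(y) = sqrt(C1 + y^2)


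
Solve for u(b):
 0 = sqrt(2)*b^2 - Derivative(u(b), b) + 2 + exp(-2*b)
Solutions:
 u(b) = C1 + sqrt(2)*b^3/3 + 2*b - exp(-2*b)/2


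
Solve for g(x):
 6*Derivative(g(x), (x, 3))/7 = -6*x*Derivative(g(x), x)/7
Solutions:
 g(x) = C1 + Integral(C2*airyai(-x) + C3*airybi(-x), x)


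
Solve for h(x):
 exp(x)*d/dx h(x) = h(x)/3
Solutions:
 h(x) = C1*exp(-exp(-x)/3)


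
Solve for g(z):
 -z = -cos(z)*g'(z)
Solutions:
 g(z) = C1 + Integral(z/cos(z), z)


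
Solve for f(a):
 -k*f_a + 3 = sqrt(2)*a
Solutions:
 f(a) = C1 - sqrt(2)*a^2/(2*k) + 3*a/k


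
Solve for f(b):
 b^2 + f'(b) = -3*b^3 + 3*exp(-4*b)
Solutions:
 f(b) = C1 - 3*b^4/4 - b^3/3 - 3*exp(-4*b)/4


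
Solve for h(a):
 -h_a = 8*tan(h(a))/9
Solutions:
 h(a) = pi - asin(C1*exp(-8*a/9))
 h(a) = asin(C1*exp(-8*a/9))


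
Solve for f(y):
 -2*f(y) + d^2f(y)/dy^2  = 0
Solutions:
 f(y) = C1*exp(-sqrt(2)*y) + C2*exp(sqrt(2)*y)


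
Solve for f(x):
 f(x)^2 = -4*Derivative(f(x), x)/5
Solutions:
 f(x) = 4/(C1 + 5*x)


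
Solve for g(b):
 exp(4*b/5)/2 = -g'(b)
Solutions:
 g(b) = C1 - 5*exp(4*b/5)/8


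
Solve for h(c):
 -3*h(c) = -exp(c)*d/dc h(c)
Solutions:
 h(c) = C1*exp(-3*exp(-c))


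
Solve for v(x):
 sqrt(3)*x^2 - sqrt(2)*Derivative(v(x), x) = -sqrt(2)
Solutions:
 v(x) = C1 + sqrt(6)*x^3/6 + x


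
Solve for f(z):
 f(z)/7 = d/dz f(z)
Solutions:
 f(z) = C1*exp(z/7)


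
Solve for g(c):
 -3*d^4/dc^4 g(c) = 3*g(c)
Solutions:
 g(c) = (C1*sin(sqrt(2)*c/2) + C2*cos(sqrt(2)*c/2))*exp(-sqrt(2)*c/2) + (C3*sin(sqrt(2)*c/2) + C4*cos(sqrt(2)*c/2))*exp(sqrt(2)*c/2)


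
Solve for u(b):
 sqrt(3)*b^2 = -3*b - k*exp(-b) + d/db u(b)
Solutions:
 u(b) = C1 + sqrt(3)*b^3/3 + 3*b^2/2 - k*exp(-b)


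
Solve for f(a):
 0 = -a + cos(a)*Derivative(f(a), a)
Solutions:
 f(a) = C1 + Integral(a/cos(a), a)


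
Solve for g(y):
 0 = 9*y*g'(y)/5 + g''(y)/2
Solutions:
 g(y) = C1 + C2*erf(3*sqrt(5)*y/5)


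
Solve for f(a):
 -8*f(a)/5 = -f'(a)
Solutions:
 f(a) = C1*exp(8*a/5)


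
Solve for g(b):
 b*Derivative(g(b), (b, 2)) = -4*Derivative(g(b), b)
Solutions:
 g(b) = C1 + C2/b^3


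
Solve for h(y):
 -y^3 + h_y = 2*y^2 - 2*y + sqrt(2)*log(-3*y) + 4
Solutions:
 h(y) = C1 + y^4/4 + 2*y^3/3 - y^2 + sqrt(2)*y*log(-y) + y*(-sqrt(2) + sqrt(2)*log(3) + 4)


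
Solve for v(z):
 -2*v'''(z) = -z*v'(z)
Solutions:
 v(z) = C1 + Integral(C2*airyai(2^(2/3)*z/2) + C3*airybi(2^(2/3)*z/2), z)


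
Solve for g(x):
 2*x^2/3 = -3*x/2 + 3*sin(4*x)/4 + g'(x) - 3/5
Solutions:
 g(x) = C1 + 2*x^3/9 + 3*x^2/4 + 3*x/5 + 3*cos(4*x)/16


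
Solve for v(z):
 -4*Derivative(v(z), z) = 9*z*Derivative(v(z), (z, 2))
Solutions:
 v(z) = C1 + C2*z^(5/9)


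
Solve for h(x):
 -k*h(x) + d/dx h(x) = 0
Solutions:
 h(x) = C1*exp(k*x)


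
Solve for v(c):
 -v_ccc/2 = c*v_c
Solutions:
 v(c) = C1 + Integral(C2*airyai(-2^(1/3)*c) + C3*airybi(-2^(1/3)*c), c)


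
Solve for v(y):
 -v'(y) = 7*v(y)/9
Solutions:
 v(y) = C1*exp(-7*y/9)


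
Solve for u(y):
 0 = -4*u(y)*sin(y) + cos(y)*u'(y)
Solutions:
 u(y) = C1/cos(y)^4


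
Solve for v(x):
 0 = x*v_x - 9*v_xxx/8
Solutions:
 v(x) = C1 + Integral(C2*airyai(2*3^(1/3)*x/3) + C3*airybi(2*3^(1/3)*x/3), x)


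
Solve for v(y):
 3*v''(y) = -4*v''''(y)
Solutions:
 v(y) = C1 + C2*y + C3*sin(sqrt(3)*y/2) + C4*cos(sqrt(3)*y/2)


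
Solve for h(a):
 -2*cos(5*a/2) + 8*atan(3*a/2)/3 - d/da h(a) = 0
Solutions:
 h(a) = C1 + 8*a*atan(3*a/2)/3 - 8*log(9*a^2 + 4)/9 - 4*sin(5*a/2)/5


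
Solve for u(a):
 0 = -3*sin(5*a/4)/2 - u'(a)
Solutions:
 u(a) = C1 + 6*cos(5*a/4)/5


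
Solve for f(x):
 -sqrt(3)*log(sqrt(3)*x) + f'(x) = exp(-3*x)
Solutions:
 f(x) = C1 + sqrt(3)*x*log(x) + sqrt(3)*x*(-1 + log(3)/2) - exp(-3*x)/3


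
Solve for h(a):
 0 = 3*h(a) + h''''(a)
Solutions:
 h(a) = (C1*sin(sqrt(2)*3^(1/4)*a/2) + C2*cos(sqrt(2)*3^(1/4)*a/2))*exp(-sqrt(2)*3^(1/4)*a/2) + (C3*sin(sqrt(2)*3^(1/4)*a/2) + C4*cos(sqrt(2)*3^(1/4)*a/2))*exp(sqrt(2)*3^(1/4)*a/2)


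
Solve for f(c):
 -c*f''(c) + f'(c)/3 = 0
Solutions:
 f(c) = C1 + C2*c^(4/3)


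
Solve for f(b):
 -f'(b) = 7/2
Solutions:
 f(b) = C1 - 7*b/2


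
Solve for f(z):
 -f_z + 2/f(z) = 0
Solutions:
 f(z) = -sqrt(C1 + 4*z)
 f(z) = sqrt(C1 + 4*z)


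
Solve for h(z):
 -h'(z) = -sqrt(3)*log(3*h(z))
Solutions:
 -sqrt(3)*Integral(1/(log(_y) + log(3)), (_y, h(z)))/3 = C1 - z


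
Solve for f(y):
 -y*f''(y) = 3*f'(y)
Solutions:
 f(y) = C1 + C2/y^2


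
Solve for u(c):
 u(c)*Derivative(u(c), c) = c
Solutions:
 u(c) = -sqrt(C1 + c^2)
 u(c) = sqrt(C1 + c^2)


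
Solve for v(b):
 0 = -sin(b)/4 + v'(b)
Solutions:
 v(b) = C1 - cos(b)/4


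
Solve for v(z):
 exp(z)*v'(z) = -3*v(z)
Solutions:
 v(z) = C1*exp(3*exp(-z))


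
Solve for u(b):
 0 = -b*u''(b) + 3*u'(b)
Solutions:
 u(b) = C1 + C2*b^4


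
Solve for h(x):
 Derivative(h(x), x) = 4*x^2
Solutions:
 h(x) = C1 + 4*x^3/3


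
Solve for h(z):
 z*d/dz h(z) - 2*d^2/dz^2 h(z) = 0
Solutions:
 h(z) = C1 + C2*erfi(z/2)


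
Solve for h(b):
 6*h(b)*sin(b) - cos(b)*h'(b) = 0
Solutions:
 h(b) = C1/cos(b)^6


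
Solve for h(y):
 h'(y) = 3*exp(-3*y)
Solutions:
 h(y) = C1 - exp(-3*y)


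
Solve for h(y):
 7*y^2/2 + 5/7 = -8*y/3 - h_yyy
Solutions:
 h(y) = C1 + C2*y + C3*y^2 - 7*y^5/120 - y^4/9 - 5*y^3/42


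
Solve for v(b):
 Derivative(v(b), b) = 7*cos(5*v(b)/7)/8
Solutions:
 -7*b/8 - 7*log(sin(5*v(b)/7) - 1)/10 + 7*log(sin(5*v(b)/7) + 1)/10 = C1


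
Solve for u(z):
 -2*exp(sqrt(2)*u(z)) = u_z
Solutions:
 u(z) = sqrt(2)*(2*log(1/(C1 + 2*z)) - log(2))/4


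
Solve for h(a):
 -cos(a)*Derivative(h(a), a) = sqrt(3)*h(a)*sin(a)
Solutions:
 h(a) = C1*cos(a)^(sqrt(3))


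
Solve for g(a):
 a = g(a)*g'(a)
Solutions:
 g(a) = -sqrt(C1 + a^2)
 g(a) = sqrt(C1 + a^2)


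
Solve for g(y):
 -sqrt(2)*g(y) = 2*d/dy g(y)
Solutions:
 g(y) = C1*exp(-sqrt(2)*y/2)


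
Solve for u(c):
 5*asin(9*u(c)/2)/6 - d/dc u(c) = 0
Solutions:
 Integral(1/asin(9*_y/2), (_y, u(c))) = C1 + 5*c/6


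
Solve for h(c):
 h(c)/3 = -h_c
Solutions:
 h(c) = C1*exp(-c/3)


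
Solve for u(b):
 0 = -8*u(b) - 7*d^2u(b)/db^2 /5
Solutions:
 u(b) = C1*sin(2*sqrt(70)*b/7) + C2*cos(2*sqrt(70)*b/7)


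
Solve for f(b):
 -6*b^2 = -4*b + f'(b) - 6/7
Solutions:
 f(b) = C1 - 2*b^3 + 2*b^2 + 6*b/7


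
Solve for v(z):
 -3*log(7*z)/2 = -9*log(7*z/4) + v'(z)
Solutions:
 v(z) = C1 + 15*z*log(z)/2 - 18*z*log(2) - 15*z/2 + 15*z*log(7)/2


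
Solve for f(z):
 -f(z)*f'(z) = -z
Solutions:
 f(z) = -sqrt(C1 + z^2)
 f(z) = sqrt(C1 + z^2)


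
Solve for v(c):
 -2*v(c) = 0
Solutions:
 v(c) = 0


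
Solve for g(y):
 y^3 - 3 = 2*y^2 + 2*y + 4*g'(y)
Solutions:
 g(y) = C1 + y^4/16 - y^3/6 - y^2/4 - 3*y/4


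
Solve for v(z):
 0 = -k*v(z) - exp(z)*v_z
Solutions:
 v(z) = C1*exp(k*exp(-z))


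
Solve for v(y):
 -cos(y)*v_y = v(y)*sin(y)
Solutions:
 v(y) = C1*cos(y)


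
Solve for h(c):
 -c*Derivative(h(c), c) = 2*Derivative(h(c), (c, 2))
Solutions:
 h(c) = C1 + C2*erf(c/2)


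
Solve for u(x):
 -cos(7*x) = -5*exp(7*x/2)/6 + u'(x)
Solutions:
 u(x) = C1 + 5*exp(7*x/2)/21 - sin(7*x)/7


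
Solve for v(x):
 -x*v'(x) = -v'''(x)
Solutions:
 v(x) = C1 + Integral(C2*airyai(x) + C3*airybi(x), x)


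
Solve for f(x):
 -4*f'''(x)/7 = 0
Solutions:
 f(x) = C1 + C2*x + C3*x^2


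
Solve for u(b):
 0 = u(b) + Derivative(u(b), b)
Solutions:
 u(b) = C1*exp(-b)


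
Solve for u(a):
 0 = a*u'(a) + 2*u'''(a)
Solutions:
 u(a) = C1 + Integral(C2*airyai(-2^(2/3)*a/2) + C3*airybi(-2^(2/3)*a/2), a)


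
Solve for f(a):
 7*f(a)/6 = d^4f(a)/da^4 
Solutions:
 f(a) = C1*exp(-6^(3/4)*7^(1/4)*a/6) + C2*exp(6^(3/4)*7^(1/4)*a/6) + C3*sin(6^(3/4)*7^(1/4)*a/6) + C4*cos(6^(3/4)*7^(1/4)*a/6)


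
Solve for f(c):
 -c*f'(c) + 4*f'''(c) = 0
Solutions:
 f(c) = C1 + Integral(C2*airyai(2^(1/3)*c/2) + C3*airybi(2^(1/3)*c/2), c)


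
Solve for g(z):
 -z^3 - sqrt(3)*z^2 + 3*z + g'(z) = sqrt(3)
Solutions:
 g(z) = C1 + z^4/4 + sqrt(3)*z^3/3 - 3*z^2/2 + sqrt(3)*z


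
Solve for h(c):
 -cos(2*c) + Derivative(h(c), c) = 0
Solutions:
 h(c) = C1 + sin(2*c)/2


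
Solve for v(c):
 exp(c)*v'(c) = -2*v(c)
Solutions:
 v(c) = C1*exp(2*exp(-c))


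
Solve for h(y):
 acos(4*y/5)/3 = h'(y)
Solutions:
 h(y) = C1 + y*acos(4*y/5)/3 - sqrt(25 - 16*y^2)/12


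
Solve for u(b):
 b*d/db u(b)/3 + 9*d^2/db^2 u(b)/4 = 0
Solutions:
 u(b) = C1 + C2*erf(sqrt(6)*b/9)


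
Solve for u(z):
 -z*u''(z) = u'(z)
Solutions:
 u(z) = C1 + C2*log(z)


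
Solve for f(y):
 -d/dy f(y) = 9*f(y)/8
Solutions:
 f(y) = C1*exp(-9*y/8)


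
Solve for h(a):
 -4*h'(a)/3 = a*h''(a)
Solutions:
 h(a) = C1 + C2/a^(1/3)


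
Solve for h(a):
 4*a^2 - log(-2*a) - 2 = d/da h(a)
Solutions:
 h(a) = C1 + 4*a^3/3 - a*log(-a) + a*(-1 - log(2))


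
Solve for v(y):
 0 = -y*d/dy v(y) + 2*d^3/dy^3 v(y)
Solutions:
 v(y) = C1 + Integral(C2*airyai(2^(2/3)*y/2) + C3*airybi(2^(2/3)*y/2), y)


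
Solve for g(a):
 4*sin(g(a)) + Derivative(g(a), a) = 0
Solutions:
 g(a) = -acos((-C1 - exp(8*a))/(C1 - exp(8*a))) + 2*pi
 g(a) = acos((-C1 - exp(8*a))/(C1 - exp(8*a)))


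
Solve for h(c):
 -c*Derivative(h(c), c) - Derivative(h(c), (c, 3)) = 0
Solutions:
 h(c) = C1 + Integral(C2*airyai(-c) + C3*airybi(-c), c)


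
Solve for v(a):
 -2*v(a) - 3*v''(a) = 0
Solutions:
 v(a) = C1*sin(sqrt(6)*a/3) + C2*cos(sqrt(6)*a/3)


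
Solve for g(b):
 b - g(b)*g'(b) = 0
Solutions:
 g(b) = -sqrt(C1 + b^2)
 g(b) = sqrt(C1 + b^2)


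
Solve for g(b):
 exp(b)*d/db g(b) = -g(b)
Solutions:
 g(b) = C1*exp(exp(-b))


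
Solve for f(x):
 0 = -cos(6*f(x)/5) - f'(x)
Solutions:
 x - 5*log(sin(6*f(x)/5) - 1)/12 + 5*log(sin(6*f(x)/5) + 1)/12 = C1


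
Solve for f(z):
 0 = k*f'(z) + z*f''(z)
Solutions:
 f(z) = C1 + z^(1 - re(k))*(C2*sin(log(z)*Abs(im(k))) + C3*cos(log(z)*im(k)))


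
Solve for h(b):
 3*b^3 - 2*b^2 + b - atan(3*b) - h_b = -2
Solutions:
 h(b) = C1 + 3*b^4/4 - 2*b^3/3 + b^2/2 - b*atan(3*b) + 2*b + log(9*b^2 + 1)/6


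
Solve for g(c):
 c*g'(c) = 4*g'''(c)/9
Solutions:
 g(c) = C1 + Integral(C2*airyai(2^(1/3)*3^(2/3)*c/2) + C3*airybi(2^(1/3)*3^(2/3)*c/2), c)


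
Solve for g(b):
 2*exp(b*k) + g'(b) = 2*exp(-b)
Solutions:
 g(b) = C1 - 2*exp(-b) - 2*exp(b*k)/k


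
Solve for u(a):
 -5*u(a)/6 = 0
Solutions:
 u(a) = 0


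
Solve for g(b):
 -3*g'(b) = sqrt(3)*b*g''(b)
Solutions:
 g(b) = C1 + C2*b^(1 - sqrt(3))


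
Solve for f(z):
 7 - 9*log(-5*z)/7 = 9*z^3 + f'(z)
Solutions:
 f(z) = C1 - 9*z^4/4 - 9*z*log(-z)/7 + z*(58 - 9*log(5))/7


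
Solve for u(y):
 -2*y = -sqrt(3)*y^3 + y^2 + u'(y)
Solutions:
 u(y) = C1 + sqrt(3)*y^4/4 - y^3/3 - y^2


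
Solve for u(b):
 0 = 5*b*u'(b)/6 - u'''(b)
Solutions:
 u(b) = C1 + Integral(C2*airyai(5^(1/3)*6^(2/3)*b/6) + C3*airybi(5^(1/3)*6^(2/3)*b/6), b)


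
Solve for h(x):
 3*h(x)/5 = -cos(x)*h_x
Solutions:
 h(x) = C1*(sin(x) - 1)^(3/10)/(sin(x) + 1)^(3/10)


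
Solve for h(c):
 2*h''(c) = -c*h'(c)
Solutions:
 h(c) = C1 + C2*erf(c/2)


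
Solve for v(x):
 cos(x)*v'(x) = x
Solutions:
 v(x) = C1 + Integral(x/cos(x), x)


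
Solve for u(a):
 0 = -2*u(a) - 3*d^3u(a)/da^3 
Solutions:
 u(a) = C3*exp(-2^(1/3)*3^(2/3)*a/3) + (C1*sin(2^(1/3)*3^(1/6)*a/2) + C2*cos(2^(1/3)*3^(1/6)*a/2))*exp(2^(1/3)*3^(2/3)*a/6)


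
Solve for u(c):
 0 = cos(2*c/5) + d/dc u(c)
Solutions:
 u(c) = C1 - 5*sin(2*c/5)/2


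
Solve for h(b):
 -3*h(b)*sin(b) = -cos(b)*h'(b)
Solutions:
 h(b) = C1/cos(b)^3


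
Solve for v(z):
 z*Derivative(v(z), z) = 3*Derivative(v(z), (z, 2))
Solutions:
 v(z) = C1 + C2*erfi(sqrt(6)*z/6)


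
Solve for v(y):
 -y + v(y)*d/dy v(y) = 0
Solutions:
 v(y) = -sqrt(C1 + y^2)
 v(y) = sqrt(C1 + y^2)


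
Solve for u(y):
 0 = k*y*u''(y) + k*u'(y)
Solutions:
 u(y) = C1 + C2*log(y)


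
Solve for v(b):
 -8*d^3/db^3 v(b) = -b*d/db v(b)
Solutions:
 v(b) = C1 + Integral(C2*airyai(b/2) + C3*airybi(b/2), b)


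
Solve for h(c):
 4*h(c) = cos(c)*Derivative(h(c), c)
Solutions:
 h(c) = C1*(sin(c)^2 + 2*sin(c) + 1)/(sin(c)^2 - 2*sin(c) + 1)


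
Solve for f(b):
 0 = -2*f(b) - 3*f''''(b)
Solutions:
 f(b) = (C1*sin(6^(3/4)*b/6) + C2*cos(6^(3/4)*b/6))*exp(-6^(3/4)*b/6) + (C3*sin(6^(3/4)*b/6) + C4*cos(6^(3/4)*b/6))*exp(6^(3/4)*b/6)


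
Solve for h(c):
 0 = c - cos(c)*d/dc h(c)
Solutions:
 h(c) = C1 + Integral(c/cos(c), c)


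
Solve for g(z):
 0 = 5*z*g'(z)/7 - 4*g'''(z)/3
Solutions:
 g(z) = C1 + Integral(C2*airyai(1470^(1/3)*z/14) + C3*airybi(1470^(1/3)*z/14), z)


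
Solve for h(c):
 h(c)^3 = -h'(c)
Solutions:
 h(c) = -sqrt(2)*sqrt(-1/(C1 - c))/2
 h(c) = sqrt(2)*sqrt(-1/(C1 - c))/2


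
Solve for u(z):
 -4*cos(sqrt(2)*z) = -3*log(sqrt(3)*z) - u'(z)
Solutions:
 u(z) = C1 - 3*z*log(z) - 3*z*log(3)/2 + 3*z + 2*sqrt(2)*sin(sqrt(2)*z)


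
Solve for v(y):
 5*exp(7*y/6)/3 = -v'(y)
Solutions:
 v(y) = C1 - 10*exp(7*y/6)/7


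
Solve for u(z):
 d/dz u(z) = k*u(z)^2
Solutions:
 u(z) = -1/(C1 + k*z)


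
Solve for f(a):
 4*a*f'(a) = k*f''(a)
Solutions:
 f(a) = C1 + C2*erf(sqrt(2)*a*sqrt(-1/k))/sqrt(-1/k)


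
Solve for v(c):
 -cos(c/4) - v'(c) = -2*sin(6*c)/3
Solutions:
 v(c) = C1 - 4*sin(c/4) - cos(6*c)/9


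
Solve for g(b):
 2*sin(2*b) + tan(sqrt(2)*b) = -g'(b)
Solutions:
 g(b) = C1 + sqrt(2)*log(cos(sqrt(2)*b))/2 + cos(2*b)


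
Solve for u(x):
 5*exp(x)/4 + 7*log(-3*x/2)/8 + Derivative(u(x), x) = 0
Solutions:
 u(x) = C1 - 7*x*log(-x)/8 + 7*x*(-log(3) + log(2) + 1)/8 - 5*exp(x)/4


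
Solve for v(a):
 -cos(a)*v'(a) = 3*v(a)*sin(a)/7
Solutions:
 v(a) = C1*cos(a)^(3/7)


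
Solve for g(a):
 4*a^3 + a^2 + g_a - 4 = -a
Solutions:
 g(a) = C1 - a^4 - a^3/3 - a^2/2 + 4*a


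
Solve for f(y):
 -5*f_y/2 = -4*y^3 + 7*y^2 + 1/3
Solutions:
 f(y) = C1 + 2*y^4/5 - 14*y^3/15 - 2*y/15


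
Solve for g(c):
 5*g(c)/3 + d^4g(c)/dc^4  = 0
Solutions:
 g(c) = (C1*sin(sqrt(2)*3^(3/4)*5^(1/4)*c/6) + C2*cos(sqrt(2)*3^(3/4)*5^(1/4)*c/6))*exp(-sqrt(2)*3^(3/4)*5^(1/4)*c/6) + (C3*sin(sqrt(2)*3^(3/4)*5^(1/4)*c/6) + C4*cos(sqrt(2)*3^(3/4)*5^(1/4)*c/6))*exp(sqrt(2)*3^(3/4)*5^(1/4)*c/6)


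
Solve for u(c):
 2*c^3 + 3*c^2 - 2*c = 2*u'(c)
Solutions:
 u(c) = C1 + c^4/4 + c^3/2 - c^2/2


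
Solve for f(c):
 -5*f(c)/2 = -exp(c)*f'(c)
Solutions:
 f(c) = C1*exp(-5*exp(-c)/2)


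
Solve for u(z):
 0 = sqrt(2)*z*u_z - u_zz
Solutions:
 u(z) = C1 + C2*erfi(2^(3/4)*z/2)


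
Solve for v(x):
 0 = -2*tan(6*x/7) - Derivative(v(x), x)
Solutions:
 v(x) = C1 + 7*log(cos(6*x/7))/3


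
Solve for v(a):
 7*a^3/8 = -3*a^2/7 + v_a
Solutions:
 v(a) = C1 + 7*a^4/32 + a^3/7


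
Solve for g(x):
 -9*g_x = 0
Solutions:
 g(x) = C1


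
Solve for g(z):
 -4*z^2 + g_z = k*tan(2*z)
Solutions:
 g(z) = C1 - k*log(cos(2*z))/2 + 4*z^3/3


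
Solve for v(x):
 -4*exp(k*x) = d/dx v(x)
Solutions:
 v(x) = C1 - 4*exp(k*x)/k


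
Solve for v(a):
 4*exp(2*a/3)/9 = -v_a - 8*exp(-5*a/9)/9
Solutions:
 v(a) = C1 - 2*exp(2*a/3)/3 + 8*exp(-5*a/9)/5


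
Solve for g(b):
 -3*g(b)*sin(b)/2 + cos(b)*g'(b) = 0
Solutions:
 g(b) = C1/cos(b)^(3/2)


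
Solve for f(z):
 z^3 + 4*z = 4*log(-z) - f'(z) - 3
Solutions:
 f(z) = C1 - z^4/4 - 2*z^2 + 4*z*log(-z) - 7*z


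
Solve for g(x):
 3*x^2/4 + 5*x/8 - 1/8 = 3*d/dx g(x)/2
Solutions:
 g(x) = C1 + x^3/6 + 5*x^2/24 - x/12


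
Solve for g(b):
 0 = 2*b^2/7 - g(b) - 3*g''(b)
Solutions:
 g(b) = C1*sin(sqrt(3)*b/3) + C2*cos(sqrt(3)*b/3) + 2*b^2/7 - 12/7


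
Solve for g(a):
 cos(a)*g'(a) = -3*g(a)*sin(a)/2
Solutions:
 g(a) = C1*cos(a)^(3/2)


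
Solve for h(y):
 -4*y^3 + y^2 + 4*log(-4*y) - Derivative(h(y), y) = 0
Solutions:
 h(y) = C1 - y^4 + y^3/3 + 4*y*log(-y) + 4*y*(-1 + 2*log(2))


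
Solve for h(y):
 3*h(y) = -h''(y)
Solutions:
 h(y) = C1*sin(sqrt(3)*y) + C2*cos(sqrt(3)*y)


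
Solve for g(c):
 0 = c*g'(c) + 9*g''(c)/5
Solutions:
 g(c) = C1 + C2*erf(sqrt(10)*c/6)


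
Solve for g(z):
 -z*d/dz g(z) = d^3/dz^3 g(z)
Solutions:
 g(z) = C1 + Integral(C2*airyai(-z) + C3*airybi(-z), z)


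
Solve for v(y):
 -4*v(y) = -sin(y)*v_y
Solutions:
 v(y) = C1*(cos(y)^2 - 2*cos(y) + 1)/(cos(y)^2 + 2*cos(y) + 1)


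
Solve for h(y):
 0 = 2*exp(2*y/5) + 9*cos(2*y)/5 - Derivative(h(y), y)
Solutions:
 h(y) = C1 + 5*exp(2*y/5) + 9*sin(2*y)/10


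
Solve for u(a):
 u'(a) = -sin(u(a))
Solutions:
 u(a) = -acos((-C1 - exp(2*a))/(C1 - exp(2*a))) + 2*pi
 u(a) = acos((-C1 - exp(2*a))/(C1 - exp(2*a)))


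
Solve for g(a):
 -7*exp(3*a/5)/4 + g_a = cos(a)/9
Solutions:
 g(a) = C1 + 35*exp(3*a/5)/12 + sin(a)/9


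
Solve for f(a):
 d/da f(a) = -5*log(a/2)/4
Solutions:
 f(a) = C1 - 5*a*log(a)/4 + 5*a*log(2)/4 + 5*a/4


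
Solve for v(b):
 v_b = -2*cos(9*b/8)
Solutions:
 v(b) = C1 - 16*sin(9*b/8)/9


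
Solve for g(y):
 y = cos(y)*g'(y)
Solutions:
 g(y) = C1 + Integral(y/cos(y), y)


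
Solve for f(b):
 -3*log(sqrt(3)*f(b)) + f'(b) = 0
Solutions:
 -2*Integral(1/(2*log(_y) + log(3)), (_y, f(b)))/3 = C1 - b


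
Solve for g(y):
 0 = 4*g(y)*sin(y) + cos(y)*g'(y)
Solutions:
 g(y) = C1*cos(y)^4


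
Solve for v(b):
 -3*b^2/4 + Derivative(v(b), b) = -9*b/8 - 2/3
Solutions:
 v(b) = C1 + b^3/4 - 9*b^2/16 - 2*b/3


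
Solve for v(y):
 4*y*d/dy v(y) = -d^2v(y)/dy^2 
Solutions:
 v(y) = C1 + C2*erf(sqrt(2)*y)


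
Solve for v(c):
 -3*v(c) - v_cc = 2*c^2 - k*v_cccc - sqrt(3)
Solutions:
 v(c) = C1*exp(-sqrt(2)*c*sqrt((1 - sqrt(12*k + 1))/k)/2) + C2*exp(sqrt(2)*c*sqrt((1 - sqrt(12*k + 1))/k)/2) + C3*exp(-sqrt(2)*c*sqrt((sqrt(12*k + 1) + 1)/k)/2) + C4*exp(sqrt(2)*c*sqrt((sqrt(12*k + 1) + 1)/k)/2) - 2*c^2/3 + 4/9 + sqrt(3)/3


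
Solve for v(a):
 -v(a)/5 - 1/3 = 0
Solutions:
 v(a) = -5/3


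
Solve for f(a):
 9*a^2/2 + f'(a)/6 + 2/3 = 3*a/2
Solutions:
 f(a) = C1 - 9*a^3 + 9*a^2/2 - 4*a


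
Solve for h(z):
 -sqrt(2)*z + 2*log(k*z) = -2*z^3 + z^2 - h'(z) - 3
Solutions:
 h(z) = C1 - z^4/2 + z^3/3 + sqrt(2)*z^2/2 - 2*z*log(k*z) - z


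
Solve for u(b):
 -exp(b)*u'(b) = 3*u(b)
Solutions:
 u(b) = C1*exp(3*exp(-b))


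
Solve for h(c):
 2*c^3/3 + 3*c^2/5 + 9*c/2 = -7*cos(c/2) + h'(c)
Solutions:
 h(c) = C1 + c^4/6 + c^3/5 + 9*c^2/4 + 14*sin(c/2)


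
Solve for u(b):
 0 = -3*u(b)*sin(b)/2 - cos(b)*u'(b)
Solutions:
 u(b) = C1*cos(b)^(3/2)


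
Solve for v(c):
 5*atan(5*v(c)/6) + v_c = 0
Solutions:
 Integral(1/atan(5*_y/6), (_y, v(c))) = C1 - 5*c


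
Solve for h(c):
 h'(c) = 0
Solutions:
 h(c) = C1


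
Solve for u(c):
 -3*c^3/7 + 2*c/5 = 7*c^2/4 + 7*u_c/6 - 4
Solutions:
 u(c) = C1 - 9*c^4/98 - c^3/2 + 6*c^2/35 + 24*c/7


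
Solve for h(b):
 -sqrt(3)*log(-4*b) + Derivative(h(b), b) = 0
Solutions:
 h(b) = C1 + sqrt(3)*b*log(-b) + sqrt(3)*b*(-1 + 2*log(2))


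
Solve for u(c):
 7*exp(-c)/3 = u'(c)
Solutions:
 u(c) = C1 - 7*exp(-c)/3


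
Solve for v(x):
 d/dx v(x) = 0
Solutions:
 v(x) = C1


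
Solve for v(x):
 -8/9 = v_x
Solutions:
 v(x) = C1 - 8*x/9


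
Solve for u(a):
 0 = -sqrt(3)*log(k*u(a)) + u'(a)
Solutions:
 li(k*u(a))/k = C1 + sqrt(3)*a


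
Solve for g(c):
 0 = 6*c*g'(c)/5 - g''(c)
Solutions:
 g(c) = C1 + C2*erfi(sqrt(15)*c/5)


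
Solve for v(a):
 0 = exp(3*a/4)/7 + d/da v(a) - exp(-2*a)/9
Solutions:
 v(a) = C1 - 4*exp(3*a/4)/21 - exp(-2*a)/18


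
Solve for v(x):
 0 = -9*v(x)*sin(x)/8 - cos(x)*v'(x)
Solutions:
 v(x) = C1*cos(x)^(9/8)


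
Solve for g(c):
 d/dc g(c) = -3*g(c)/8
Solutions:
 g(c) = C1*exp(-3*c/8)


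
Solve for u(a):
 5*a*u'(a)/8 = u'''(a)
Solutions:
 u(a) = C1 + Integral(C2*airyai(5^(1/3)*a/2) + C3*airybi(5^(1/3)*a/2), a)


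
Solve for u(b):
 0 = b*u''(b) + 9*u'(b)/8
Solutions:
 u(b) = C1 + C2/b^(1/8)


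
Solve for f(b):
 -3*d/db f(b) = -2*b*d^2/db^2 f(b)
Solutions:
 f(b) = C1 + C2*b^(5/2)


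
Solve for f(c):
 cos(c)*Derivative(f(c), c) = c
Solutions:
 f(c) = C1 + Integral(c/cos(c), c)


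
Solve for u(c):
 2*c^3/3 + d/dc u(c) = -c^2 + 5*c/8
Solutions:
 u(c) = C1 - c^4/6 - c^3/3 + 5*c^2/16


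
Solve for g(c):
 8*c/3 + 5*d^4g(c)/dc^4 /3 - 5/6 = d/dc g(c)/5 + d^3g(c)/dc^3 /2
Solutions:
 g(c) = C1 + C2*exp(c*(-(2*sqrt(930) + 61)^(1/3) - 1/(2*sqrt(930) + 61)^(1/3) + 2)/20)*sin(sqrt(3)*c*(-(2*sqrt(930) + 61)^(1/3) + (2*sqrt(930) + 61)^(-1/3))/20) + C3*exp(c*(-(2*sqrt(930) + 61)^(1/3) - 1/(2*sqrt(930) + 61)^(1/3) + 2)/20)*cos(sqrt(3)*c*(-(2*sqrt(930) + 61)^(1/3) + (2*sqrt(930) + 61)^(-1/3))/20) + C4*exp(c*((2*sqrt(930) + 61)^(-1/3) + 1 + (2*sqrt(930) + 61)^(1/3))/10) + 20*c^2/3 - 25*c/6


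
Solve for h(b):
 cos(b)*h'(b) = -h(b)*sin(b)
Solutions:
 h(b) = C1*cos(b)


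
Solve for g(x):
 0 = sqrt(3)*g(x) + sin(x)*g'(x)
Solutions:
 g(x) = C1*(cos(x) + 1)^(sqrt(3)/2)/(cos(x) - 1)^(sqrt(3)/2)


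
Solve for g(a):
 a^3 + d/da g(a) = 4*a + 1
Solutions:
 g(a) = C1 - a^4/4 + 2*a^2 + a


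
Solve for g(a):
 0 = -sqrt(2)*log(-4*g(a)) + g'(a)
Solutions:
 -sqrt(2)*Integral(1/(log(-_y) + 2*log(2)), (_y, g(a)))/2 = C1 - a


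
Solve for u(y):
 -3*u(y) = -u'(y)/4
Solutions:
 u(y) = C1*exp(12*y)


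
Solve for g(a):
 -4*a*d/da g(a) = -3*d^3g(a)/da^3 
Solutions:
 g(a) = C1 + Integral(C2*airyai(6^(2/3)*a/3) + C3*airybi(6^(2/3)*a/3), a)


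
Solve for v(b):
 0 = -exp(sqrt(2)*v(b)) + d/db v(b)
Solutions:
 v(b) = sqrt(2)*(2*log(-1/(C1 + b)) - log(2))/4


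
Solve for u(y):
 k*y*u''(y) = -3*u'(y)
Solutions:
 u(y) = C1 + y^(((re(k) - 3)*re(k) + im(k)^2)/(re(k)^2 + im(k)^2))*(C2*sin(3*log(y)*Abs(im(k))/(re(k)^2 + im(k)^2)) + C3*cos(3*log(y)*im(k)/(re(k)^2 + im(k)^2)))


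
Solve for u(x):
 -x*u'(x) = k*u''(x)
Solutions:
 u(x) = C1 + C2*sqrt(k)*erf(sqrt(2)*x*sqrt(1/k)/2)
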